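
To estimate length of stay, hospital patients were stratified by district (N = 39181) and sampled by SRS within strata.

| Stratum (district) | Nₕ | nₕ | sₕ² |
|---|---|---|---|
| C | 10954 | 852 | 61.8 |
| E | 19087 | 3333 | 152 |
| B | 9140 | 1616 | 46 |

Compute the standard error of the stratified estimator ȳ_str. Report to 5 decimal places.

0.12424

Var(ȳ_str) = Σₕ Wₕ²(1 − fₕ)sₕ²/nₕ with Wₕ = Nₕ/N, N = 39181.
C: Wₕ = 0.27957428; term = 0.27957428²·(1 − 0.07777981)·61.8/852 = 0.0052285101.
E: Wₕ = 0.48714938; term = 0.48714938²·(1 − 0.17462147)·152/3333 = 0.0089327619.
B: Wₕ = 0.23327633; term = 0.23327633²·(1 − 0.17680525)·46/1616 = 0.0012751475.
Sum = 0.01543642.
SE = √(0.01543642) = 0.12424.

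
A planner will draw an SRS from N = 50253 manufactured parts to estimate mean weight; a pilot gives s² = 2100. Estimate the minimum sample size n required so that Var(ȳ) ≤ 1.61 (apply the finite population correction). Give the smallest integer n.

1272

Without fpc, n₀ = s²/D = 2100/1.61 = 1304.3478.
With fpc, (1 − n/N)·s²/n ≤ D requires n ≥ n₀/(1 + n₀/N) = 1304.3478/(1 + 1304.3478/50253) = 1271.3491.
Rounding up, n = 1272.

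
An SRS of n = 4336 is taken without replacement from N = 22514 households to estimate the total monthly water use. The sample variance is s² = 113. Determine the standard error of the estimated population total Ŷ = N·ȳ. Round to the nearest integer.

3266

Var(Ŷ) = N²·Var(ȳ) = N²·(1 − n/N)·s²/n.
f = 4336/22514 = 0.19259128; Var(ȳ) = 0.80740872·113/4336 = 0.021041786.
Var(Ŷ) = 22514² · 0.021041786 = 1.0665665 × 10^7.
SE(Ŷ) = √(1.0665665 × 10^7) = 3266.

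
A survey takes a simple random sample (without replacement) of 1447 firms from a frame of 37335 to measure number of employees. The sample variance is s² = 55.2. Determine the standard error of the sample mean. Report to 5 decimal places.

Under SRS without replacement, Var(ȳ) = (1 − f)·s²/n with f = n/N = 1447/37335 = 0.03875720.
Var(ȳ) = (1 − 0.03875720)·55.2/1447 = 0.96124280·0.038147892 = 0.036669387.
SE(ȳ) = √(0.036669387) = 0.19149.

0.19149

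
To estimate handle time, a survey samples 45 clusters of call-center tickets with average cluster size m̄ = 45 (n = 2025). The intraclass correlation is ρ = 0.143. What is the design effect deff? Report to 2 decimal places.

deff = 1 + (45 − 1)·0.143 = 1 + 6.292 = 7.292.

7.29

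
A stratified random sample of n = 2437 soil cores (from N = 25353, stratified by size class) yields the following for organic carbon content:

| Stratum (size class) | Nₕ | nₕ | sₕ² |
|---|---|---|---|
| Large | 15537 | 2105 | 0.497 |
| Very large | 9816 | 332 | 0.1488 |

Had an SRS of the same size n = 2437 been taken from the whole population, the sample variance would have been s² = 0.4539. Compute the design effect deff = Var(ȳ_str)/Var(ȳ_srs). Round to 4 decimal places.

0.8409

Var(ȳ_str) = Σ Wₕ²(1−fₕ)sₕ²/nₕ with Wₕ = Nₕ/25353:
  Large: (15537/25353)²·(1−2105/15537)·0.497/2105 = 7.6657283 × 10^-5
  Very large: (9816/25353)²·(1−332/9816)·0.1488/332 = 6.4913082 × 10^-5
  → Var(ȳ_str) = 1.4157037 × 10^-4.
Var(ȳ_srs) = (1 − 2437/25353)·0.4539/2437 = 1.6835038 × 10^-4.
deff = (1.4157037 × 10^-4) / (1.6835038 × 10^-4) = 0.8409.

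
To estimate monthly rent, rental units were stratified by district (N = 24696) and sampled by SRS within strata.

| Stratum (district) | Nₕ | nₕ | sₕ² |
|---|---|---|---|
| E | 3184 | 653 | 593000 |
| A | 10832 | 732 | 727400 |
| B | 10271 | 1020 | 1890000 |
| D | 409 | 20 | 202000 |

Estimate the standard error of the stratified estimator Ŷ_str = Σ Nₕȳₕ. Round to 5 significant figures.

541940

Var(Ŷ_str) = Σₕ Nₕ²(1 − fₕ)sₕ²/nₕ.
E: 3184²·(1 − 653/3184)·593000/653 = 7.3182412 × 10^9.
A: 10832²·(1 − 732/10832)·727400/732 = 1.0871569 × 10^11.
B: 10271²·(1 − 1020/10271)·1890000/1020 = 1.7606095 × 10^11.
D: 409²·(1 − 20/409)·202000/20 = 1.6069201 × 10^9.
Sum = 2.937018 × 10^11.
SE = √(2.937018 × 10^11) = 541940.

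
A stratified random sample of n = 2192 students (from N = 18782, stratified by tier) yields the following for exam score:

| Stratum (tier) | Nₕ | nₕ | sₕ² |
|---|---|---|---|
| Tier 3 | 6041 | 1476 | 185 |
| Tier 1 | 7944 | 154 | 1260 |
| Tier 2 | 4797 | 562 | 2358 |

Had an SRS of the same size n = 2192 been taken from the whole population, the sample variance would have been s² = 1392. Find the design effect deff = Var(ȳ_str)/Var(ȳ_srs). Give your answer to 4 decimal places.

3.0071

Var(ȳ_str) = Σ Wₕ²(1−fₕ)sₕ²/nₕ with Wₕ = Nₕ/18782:
  Tier 3: (6041/18782)²·(1−1476/6041)·185/1476 = 0.0097983132
  Tier 1: (7944/18782)²·(1−154/7944)·1260/154 = 1.4353005
  Tier 2: (4797/18782)²·(1−562/4797)·2358/562 = 0.24162783
  → Var(ȳ_str) = 1.6867266.
Var(ȳ_srs) = (1 − 2192/18782)·1392/2192 = 0.56092298.
deff = 1.6867266 / 0.56092298 = 3.0071.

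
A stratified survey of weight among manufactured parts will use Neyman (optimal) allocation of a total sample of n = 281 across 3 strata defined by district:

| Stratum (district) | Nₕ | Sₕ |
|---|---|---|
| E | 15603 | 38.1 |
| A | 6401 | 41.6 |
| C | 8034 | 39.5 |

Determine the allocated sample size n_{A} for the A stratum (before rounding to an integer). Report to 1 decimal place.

63.5

Neyman allocation: nₕ = n·NₕSₕ / Σⱼ NⱼSⱼ.
Σ NⱼSⱼ = 15603·38.1 + 6401·41.6 + 8034·39.5 = 1.1780989 × 10^6.
n_{A} = 281·6401·41.6 / (1.1780989 × 10^6) = 63.5.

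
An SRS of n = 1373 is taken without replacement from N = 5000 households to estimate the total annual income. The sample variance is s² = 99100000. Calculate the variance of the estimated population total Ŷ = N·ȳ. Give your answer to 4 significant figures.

Var(Ŷ) = N²·Var(ȳ) = N²·(1 − n/N)·s²/n.
f = 1373/5000 = 0.27460000; Var(ȳ) = 0.72540000·99100000/1373 = 52357.713.
Var(Ŷ) = 5000² · 52357.713 = 1.3089428 × 10^12.

1.309 × 10^12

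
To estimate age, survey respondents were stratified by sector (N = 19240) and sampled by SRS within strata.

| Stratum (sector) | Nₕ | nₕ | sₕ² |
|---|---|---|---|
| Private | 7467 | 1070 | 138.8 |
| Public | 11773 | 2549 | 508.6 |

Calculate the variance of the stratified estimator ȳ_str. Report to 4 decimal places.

Var(ȳ_str) = Σₕ Wₕ²(1 − fₕ)sₕ²/nₕ with Wₕ = Nₕ/N, N = 19240.
Private: Wₕ = 0.38809771; term = 0.38809771²·(1 − 0.14329717)·138.8/1070 = 0.016738559.
Public: Wₕ = 0.61190229; term = 0.61190229²·(1 − 0.21651236)·508.6/2549 = 0.058533275.
Sum = 0.075271834.

0.0753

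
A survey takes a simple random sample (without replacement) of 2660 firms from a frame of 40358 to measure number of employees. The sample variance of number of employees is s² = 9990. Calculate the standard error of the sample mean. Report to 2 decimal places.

Under SRS without replacement, Var(ȳ) = (1 − f)·s²/n with f = n/N = 2660/40358 = 0.06591010.
Var(ȳ) = (1 − 0.06591010)·9990/2660 = 0.93408990·3.7556391 = 3.5081045.
SE(ȳ) = √(3.5081045) = 1.87.

1.87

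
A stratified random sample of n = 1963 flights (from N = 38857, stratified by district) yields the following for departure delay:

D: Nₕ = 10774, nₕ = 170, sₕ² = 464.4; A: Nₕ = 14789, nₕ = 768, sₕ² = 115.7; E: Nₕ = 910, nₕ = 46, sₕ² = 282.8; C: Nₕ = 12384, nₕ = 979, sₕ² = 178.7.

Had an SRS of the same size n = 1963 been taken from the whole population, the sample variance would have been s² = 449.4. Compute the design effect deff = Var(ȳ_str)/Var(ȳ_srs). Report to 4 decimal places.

1.1394

Var(ȳ_str) = Σ Wₕ²(1−fₕ)sₕ²/nₕ with Wₕ = Nₕ/38857:
  D: (10774/38857)²·(1−170/10774)·464.4/170 = 0.20670522
  A: (14789/38857)²·(1−768/14789)·115.7/768 = 0.020689567
  E: (910/38857)²·(1−46/910)·282.8/46 = 0.003201387
  C: (12384/38857)²·(1−979/12384)·178.7/979 = 0.017074955
  → Var(ȳ_str) = 0.24767113.
Var(ȳ_srs) = (1 − 1963/38857)·449.4/1963 = 0.21736982.
deff = 0.24767113 / 0.21736982 = 1.1394.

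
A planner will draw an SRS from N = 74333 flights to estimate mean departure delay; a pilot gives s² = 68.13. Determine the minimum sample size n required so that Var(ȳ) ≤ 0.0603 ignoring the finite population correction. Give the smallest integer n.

Without fpc, n₀ = s²/D = 68.13/0.0603 = 1129.8507.
Rounding up, n = 1130.

1130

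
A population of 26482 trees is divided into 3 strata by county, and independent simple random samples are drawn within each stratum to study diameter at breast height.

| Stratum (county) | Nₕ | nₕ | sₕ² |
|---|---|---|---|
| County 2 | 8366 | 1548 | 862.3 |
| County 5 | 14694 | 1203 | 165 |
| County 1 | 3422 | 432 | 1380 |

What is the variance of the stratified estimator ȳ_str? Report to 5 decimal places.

Var(ȳ_str) = Σₕ Wₕ²(1 − fₕ)sₕ²/nₕ with Wₕ = Nₕ/N, N = 26482.
County 2: Wₕ = 0.31591270; term = 0.31591270²·(1 − 0.18503466)·862.3/1548 = 0.045306522.
County 5: Wₕ = 0.55486746; term = 0.55486746²·(1 − 0.08187015)·165/1203 = 0.038770458.
County 1: Wₕ = 0.12921985; term = 0.12921985²·(1 − 0.12624196)·1380/432 = 0.046606337.
Sum = 0.13068332.

0.13068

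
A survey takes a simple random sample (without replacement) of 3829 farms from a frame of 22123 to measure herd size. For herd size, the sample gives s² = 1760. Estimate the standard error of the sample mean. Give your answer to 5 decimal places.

Under SRS without replacement, Var(ȳ) = (1 − f)·s²/n with f = n/N = 3829/22123 = 0.17307779.
Var(ȳ) = (1 − 0.17307779)·1760/3829 = 0.82692221·0.45965004 = 0.38009483.
SE(ȳ) = √(0.38009483) = 0.61652.

0.61652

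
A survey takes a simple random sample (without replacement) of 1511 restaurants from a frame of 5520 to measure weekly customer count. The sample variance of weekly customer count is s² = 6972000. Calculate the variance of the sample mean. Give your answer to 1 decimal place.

3351.1

Under SRS without replacement, Var(ȳ) = (1 − f)·s²/n with f = n/N = 1511/5520 = 0.27373188.
Var(ȳ) = (1 − 0.27373188)·6972000/1511 = 0.72626812·4614.1628 = 3351.1193.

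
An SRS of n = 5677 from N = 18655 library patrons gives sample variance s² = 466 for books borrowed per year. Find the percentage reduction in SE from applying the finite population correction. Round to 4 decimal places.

f = n/N = 5677/18655 = 0.30431520.
SE_no-fpc = √(s²/n) = 0.28650586; SE_fpc = √((1−f)s²/n) = 0.23896801.
Ratio = √(1−f) = 0.83407722. Reduction = 100·(1 − 0.83407722) = 16.5923%.

16.5923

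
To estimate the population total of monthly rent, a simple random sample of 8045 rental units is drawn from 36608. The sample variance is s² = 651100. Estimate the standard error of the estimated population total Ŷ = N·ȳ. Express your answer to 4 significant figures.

290900

Var(Ŷ) = N²·Var(ȳ) = N²·(1 − n/N)·s²/n.
f = 8045/36608 = 0.21976071; Var(ȳ) = 0.78023929·651100/8045 = 63.146526.
Var(Ŷ) = 36608² · 63.146526 = 8.4625543 × 10^10.
SE(Ŷ) = √(8.4625543 × 10^10) = 290900.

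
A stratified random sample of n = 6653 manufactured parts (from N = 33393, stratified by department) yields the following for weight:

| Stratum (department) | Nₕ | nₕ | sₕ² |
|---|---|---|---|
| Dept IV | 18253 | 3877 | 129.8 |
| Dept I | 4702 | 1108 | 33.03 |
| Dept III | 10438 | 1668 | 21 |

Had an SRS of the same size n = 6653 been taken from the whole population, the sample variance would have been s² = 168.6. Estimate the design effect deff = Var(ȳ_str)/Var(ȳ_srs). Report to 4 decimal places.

Var(ȳ_str) = Σ Wₕ²(1−fₕ)sₕ²/nₕ with Wₕ = Nₕ/33393:
  Dept IV: (18253/33393)²·(1−3877/18253)·129.8/3877 = 0.0078784419
  Dept I: (4702/33393)²·(1−1108/4702)·33.03/1108 = 4.517713 × 10^-4
  Dept III: (10438/33393)²·(1−1668/10438)·21/1668 = 0.0010335447
  → Var(ȳ_str) = 0.0093637579.
Var(ȳ_srs) = (1 − 6653/33393)·168.6/6653 = 0.020292989.
deff = 0.0093637579 / 0.020292989 = 0.4614.

0.4614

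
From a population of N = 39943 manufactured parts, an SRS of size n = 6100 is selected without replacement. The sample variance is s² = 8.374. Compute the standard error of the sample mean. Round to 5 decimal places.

0.03410

Under SRS without replacement, Var(ȳ) = (1 − f)·s²/n with f = n/N = 6100/39943 = 0.15271762.
Var(ȳ) = (1 − 0.15271762)·8.374/6100 = 0.84728238·0.0013727869 = 0.0011631381.
SE(ȳ) = √(0.0011631381) = 0.03410.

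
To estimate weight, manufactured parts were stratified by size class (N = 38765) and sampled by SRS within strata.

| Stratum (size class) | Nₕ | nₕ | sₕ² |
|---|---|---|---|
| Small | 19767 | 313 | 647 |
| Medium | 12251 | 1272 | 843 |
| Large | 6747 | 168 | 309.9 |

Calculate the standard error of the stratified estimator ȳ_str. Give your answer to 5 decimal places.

0.80173

Var(ȳ_str) = Σₕ Wₕ²(1 − fₕ)sₕ²/nₕ with Wₕ = Nₕ/N, N = 38765.
Small: Wₕ = 0.50991874; term = 0.50991874²·(1 − 0.01583447)·647/313 = 0.52896878.
Medium: Wₕ = 0.31603250; term = 0.31603250²·(1 − 0.10382826)·843/1272 = 0.05931919.
Large: Wₕ = 0.17404876; term = 0.17404876²·(1 − 0.02489996)·309.9/168 = 0.054488307.
Sum = 0.64277628.
SE = √(0.64277628) = 0.80173.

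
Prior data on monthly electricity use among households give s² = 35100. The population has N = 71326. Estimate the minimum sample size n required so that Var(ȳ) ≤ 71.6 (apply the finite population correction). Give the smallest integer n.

Without fpc, n₀ = s²/D = 35100/71.6 = 490.2235.
With fpc, (1 − n/N)·s²/n ≤ D requires n ≥ n₀/(1 + n₀/N) = 490.2235/(1 + 490.2235/71326) = 486.8772.
Rounding up, n = 487.

487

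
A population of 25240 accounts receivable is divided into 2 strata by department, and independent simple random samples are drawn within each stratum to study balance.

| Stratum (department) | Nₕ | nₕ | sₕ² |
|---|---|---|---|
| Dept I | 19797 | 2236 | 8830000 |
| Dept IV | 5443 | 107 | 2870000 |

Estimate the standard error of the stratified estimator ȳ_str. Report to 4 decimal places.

Var(ȳ_str) = Σₕ Wₕ²(1 − fₕ)sₕ²/nₕ with Wₕ = Nₕ/N, N = 25240.
Dept I: Wₕ = 0.78435024; term = 0.78435024²·(1 − 0.11294641)·8830000/2236 = 2155.0573.
Dept IV: Wₕ = 0.21564976; term = 0.21564976²·(1 − 0.01965828)·2870000/107 = 1222.8511.
Sum = 3377.9084.
SE = √(3377.9084) = 58.1198.

58.1198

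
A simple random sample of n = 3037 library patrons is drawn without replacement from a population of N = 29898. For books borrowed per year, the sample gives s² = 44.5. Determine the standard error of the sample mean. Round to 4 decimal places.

0.1147

Under SRS without replacement, Var(ȳ) = (1 − f)·s²/n with f = n/N = 3037/29898 = 0.10157870.
Var(ȳ) = (1 − 0.10157870)·44.5/3037 = 0.89842130·0.014652618 = 0.013164224.
SE(ȳ) = √(0.013164224) = 0.1147.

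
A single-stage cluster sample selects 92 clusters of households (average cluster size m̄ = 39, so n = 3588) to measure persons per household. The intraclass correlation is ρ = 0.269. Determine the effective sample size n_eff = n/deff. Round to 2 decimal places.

deff = 1 + (39 − 1)·0.269 = 1 + 10.222 = 11.222.
n_eff = 3588 / 11.222 = 319.73.

319.73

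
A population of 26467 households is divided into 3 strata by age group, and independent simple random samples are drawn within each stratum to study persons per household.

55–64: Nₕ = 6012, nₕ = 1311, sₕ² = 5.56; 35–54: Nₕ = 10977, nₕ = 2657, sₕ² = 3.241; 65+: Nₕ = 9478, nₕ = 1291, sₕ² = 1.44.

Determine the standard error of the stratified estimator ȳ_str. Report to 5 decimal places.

Var(ȳ_str) = Σₕ Wₕ²(1 − fₕ)sₕ²/nₕ with Wₕ = Nₕ/N, N = 26467.
55–64: Wₕ = 0.22715079; term = 0.22715079²·(1 − 0.21806387)·5.56/1311 = 1.7110862 × 10^-4.
35–54: Wₕ = 0.41474289; term = 0.41474289²·(1 − 0.24205156)·3.241/2657 = 1.5903219 × 10^-4.
65+: Wₕ = 0.35810632; term = 0.35810632²·(1 − 0.13621017)·1.44/1291 = 1.2355727 × 10^-4.
Sum = 4.5369808 × 10^-4.
SE = √(4.5369808 × 10^-4) = 0.02130.

0.02130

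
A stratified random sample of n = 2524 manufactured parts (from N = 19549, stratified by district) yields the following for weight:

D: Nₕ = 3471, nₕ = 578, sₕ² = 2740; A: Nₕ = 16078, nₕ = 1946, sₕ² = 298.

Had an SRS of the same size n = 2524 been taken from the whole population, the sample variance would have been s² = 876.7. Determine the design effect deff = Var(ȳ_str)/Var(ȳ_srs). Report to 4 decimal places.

Var(ȳ_str) = Σ Wₕ²(1−fₕ)sₕ²/nₕ with Wₕ = Nₕ/19549:
  D: (3471/19549)²·(1−578/3471)·2740/578 = 0.12455945
  A: (16078/19549)²·(1−1946/16078)·298/1946 = 0.091045815
  → Var(ȳ_str) = 0.21560527.
Var(ȳ_srs) = (1 − 2524/19549)·876.7/2524 = 0.3024992.
deff = 0.21560527 / 0.3024992 = 0.7127.

0.7127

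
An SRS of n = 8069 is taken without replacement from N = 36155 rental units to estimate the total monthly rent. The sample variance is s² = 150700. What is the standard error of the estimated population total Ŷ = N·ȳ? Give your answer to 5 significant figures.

Var(Ŷ) = N²·Var(ȳ) = N²·(1 − n/N)·s²/n.
f = 8069/36155 = 0.22317798; Var(ȳ) = 0.77682202·150700/8069 = 14.508251.
Var(Ŷ) = 36155² · 14.508251 = 1.8964954 × 10^10.
SE(Ŷ) = √(1.8964954 × 10^10) = 137710.

137710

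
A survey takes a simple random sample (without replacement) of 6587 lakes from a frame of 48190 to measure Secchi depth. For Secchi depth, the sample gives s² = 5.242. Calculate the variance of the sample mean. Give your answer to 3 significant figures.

Under SRS without replacement, Var(ȳ) = (1 − f)·s²/n with f = n/N = 6587/48190 = 0.13668811.
Var(ȳ) = (1 − 0.13668811)·5.242/6587 = 0.86331189·7.9580993 × 10^-4 = 6.8703217 × 10^-4.

6.87 × 10^-4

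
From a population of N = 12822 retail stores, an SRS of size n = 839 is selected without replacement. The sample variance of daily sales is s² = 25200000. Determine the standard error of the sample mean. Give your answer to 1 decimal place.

167.5

Under SRS without replacement, Var(ȳ) = (1 − f)·s²/n with f = n/N = 839/12822 = 0.06543441.
Var(ȳ) = (1 − 0.06543441)·25200000/839 = 0.93456559·30035.757 = 28070.385.
SE(ȳ) = √(28070.385) = 167.5.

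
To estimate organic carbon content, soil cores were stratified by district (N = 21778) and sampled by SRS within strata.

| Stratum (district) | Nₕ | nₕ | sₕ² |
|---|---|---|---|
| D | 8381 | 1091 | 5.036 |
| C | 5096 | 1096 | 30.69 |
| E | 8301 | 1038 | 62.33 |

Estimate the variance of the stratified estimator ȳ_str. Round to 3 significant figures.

Var(ȳ_str) = Σₕ Wₕ²(1 − fₕ)sₕ²/nₕ with Wₕ = Nₕ/N, N = 21778.
D: Wₕ = 0.38483791; term = 0.38483791²·(1 − 0.13017540)·5.036/1091 = 5.946321 × 10^-4.
C: Wₕ = 0.23399761; term = 0.23399761²·(1 − 0.21507064)·30.69/1096 = 0.0012034824.
E: Wₕ = 0.38116448; term = 0.38116448²·(1 − 0.12504518)·62.33/1038 = 0.0076332633.
Sum = 0.0094313778.

0.00943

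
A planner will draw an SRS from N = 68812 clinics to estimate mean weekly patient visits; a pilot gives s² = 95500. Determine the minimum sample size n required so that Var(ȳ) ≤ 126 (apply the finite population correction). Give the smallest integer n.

Without fpc, n₀ = s²/D = 95500/126 = 757.9365.
With fpc, (1 − n/N)·s²/n ≤ D requires n ≥ n₀/(1 + n₀/N) = 757.9365/(1 + 757.9365/68812) = 749.6791.
Rounding up, n = 750.

750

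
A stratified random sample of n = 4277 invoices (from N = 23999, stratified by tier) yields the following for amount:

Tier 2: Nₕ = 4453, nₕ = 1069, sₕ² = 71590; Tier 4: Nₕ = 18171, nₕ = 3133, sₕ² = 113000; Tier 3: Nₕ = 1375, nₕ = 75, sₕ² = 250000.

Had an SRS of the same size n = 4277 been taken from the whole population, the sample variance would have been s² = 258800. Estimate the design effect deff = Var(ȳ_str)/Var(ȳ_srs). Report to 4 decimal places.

0.5874

Var(ȳ_str) = Σ Wₕ²(1−fₕ)sₕ²/nₕ with Wₕ = Nₕ/23999:
  Tier 2: (4453/23999)²·(1−1069/4453)·71590/1069 = 1.7521505
  Tier 4: (18171/23999)²·(1−3133/18171)·113000/3133 = 17.111996
  Tier 3: (1375/23999)²·(1−75/1375)·250000/75 = 10.345191
  → Var(ȳ_str) = 29.209338.
Var(ȳ_srs) = (1 − 4277/23999)·258800/4277 = 49.72592.
deff = 29.209338 / 49.72592 = 0.5874.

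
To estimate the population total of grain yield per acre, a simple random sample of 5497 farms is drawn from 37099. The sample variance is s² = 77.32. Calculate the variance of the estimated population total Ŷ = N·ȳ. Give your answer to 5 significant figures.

1.6491 × 10^7

Var(Ŷ) = N²·Var(ȳ) = N²·(1 − n/N)·s²/n.
f = 5497/37099 = 0.14817111; Var(ȳ) = 0.85182889·77.32/5497 = 0.011981701.
Var(Ŷ) = 37099² · 0.011981701 = 1.6490844 × 10^7.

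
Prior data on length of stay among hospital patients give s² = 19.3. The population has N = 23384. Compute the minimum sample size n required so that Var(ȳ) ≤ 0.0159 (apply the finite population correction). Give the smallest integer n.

1154

Without fpc, n₀ = s²/D = 19.3/0.0159 = 1213.8365.
With fpc, (1 − n/N)·s²/n ≤ D requires n ≥ n₀/(1 + n₀/N) = 1213.8365/(1 + 1213.8365/23384) = 1153.9370.
Rounding up, n = 1154.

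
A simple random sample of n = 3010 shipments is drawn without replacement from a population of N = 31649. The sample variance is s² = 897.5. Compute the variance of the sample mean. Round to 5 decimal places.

0.26981

Under SRS without replacement, Var(ȳ) = (1 − f)·s²/n with f = n/N = 3010/31649 = 0.09510569.
Var(ȳ) = (1 − 0.09510569)·897.5/3010 = 0.90489431·0.29817276 = 0.26981483.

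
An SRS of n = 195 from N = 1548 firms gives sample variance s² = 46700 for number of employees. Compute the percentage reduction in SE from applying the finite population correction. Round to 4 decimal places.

f = n/N = 195/1548 = 0.12596899.
SE_no-fpc = √(s²/n) = 15.475373; SE_fpc = √((1−f)s²/n) = 14.467869.
Ratio = √(1−f) = 0.93489626. Reduction = 100·(1 − 0.93489626) = 6.5104%.

6.5104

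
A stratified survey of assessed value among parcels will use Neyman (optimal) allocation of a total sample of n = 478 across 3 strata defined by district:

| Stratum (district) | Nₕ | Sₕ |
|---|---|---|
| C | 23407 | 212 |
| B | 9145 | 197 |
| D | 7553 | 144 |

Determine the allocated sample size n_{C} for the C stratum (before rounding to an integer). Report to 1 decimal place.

Neyman allocation: nₕ = n·NₕSₕ / Σⱼ NⱼSⱼ.
Σ NⱼSⱼ = 23407·212 + 9145·197 + 7553·144 = 7.851481 × 10^6.
n_{C} = 478·23407·212 / (7.851481 × 10^6) = 302.1.

302.1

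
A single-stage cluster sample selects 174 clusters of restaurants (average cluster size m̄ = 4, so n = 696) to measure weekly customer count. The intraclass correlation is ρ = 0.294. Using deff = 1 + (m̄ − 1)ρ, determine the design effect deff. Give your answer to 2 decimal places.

1.88

deff = 1 + (4 − 1)·0.294 = 1 + 0.882 = 1.882.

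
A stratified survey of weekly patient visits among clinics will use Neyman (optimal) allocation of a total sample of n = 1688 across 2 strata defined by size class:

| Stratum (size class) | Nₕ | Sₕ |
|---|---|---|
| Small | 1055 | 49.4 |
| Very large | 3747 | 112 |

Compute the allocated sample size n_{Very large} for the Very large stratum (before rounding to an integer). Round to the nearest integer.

Neyman allocation: nₕ = n·NₕSₕ / Σⱼ NⱼSⱼ.
Σ NⱼSⱼ = 1055·49.4 + 3747·112 = 471781.
n_{Very large} = 1688·3747·112 / 471781 = 1502.

1502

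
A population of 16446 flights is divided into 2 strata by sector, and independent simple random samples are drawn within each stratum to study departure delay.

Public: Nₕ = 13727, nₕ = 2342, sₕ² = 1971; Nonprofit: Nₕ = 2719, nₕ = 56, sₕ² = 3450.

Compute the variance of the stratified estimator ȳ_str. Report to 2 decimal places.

2.14

Var(ȳ_str) = Σₕ Wₕ²(1 − fₕ)sₕ²/nₕ with Wₕ = Nₕ/N, N = 16446.
Public: Wₕ = 0.83467104; term = 0.83467104²·(1 − 0.17061266)·1971/2342 = 0.48628159.
Nonprofit: Wₕ = 0.16532896; term = 0.16532896²·(1 − 0.02059581)·3450/56 = 1.6492666.
Sum = 2.1355482.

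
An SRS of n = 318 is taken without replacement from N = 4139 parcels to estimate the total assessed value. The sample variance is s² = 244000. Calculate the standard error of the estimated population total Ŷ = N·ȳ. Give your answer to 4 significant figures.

Var(Ŷ) = N²·Var(ȳ) = N²·(1 − n/N)·s²/n.
f = 318/4139 = 0.07683015; Var(ȳ) = 0.92316985·244000/318 = 708.34416.
Var(Ŷ) = 4139² · 708.34416 = 1.2134871 × 10^10.
SE(Ŷ) = √(1.2134871 × 10^10) = 110200.

110200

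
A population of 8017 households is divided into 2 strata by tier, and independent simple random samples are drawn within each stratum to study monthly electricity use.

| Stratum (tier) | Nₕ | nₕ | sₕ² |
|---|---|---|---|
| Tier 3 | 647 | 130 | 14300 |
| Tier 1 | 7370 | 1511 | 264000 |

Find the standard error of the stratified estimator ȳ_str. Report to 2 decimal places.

Var(ȳ_str) = Σₕ Wₕ²(1 − fₕ)sₕ²/nₕ with Wₕ = Nₕ/N, N = 8017.
Tier 3: Wₕ = 0.08070351; term = 0.08070351²·(1 − 0.20092736)·14300/130 = 0.57248451.
Tier 1: Wₕ = 0.91929649; term = 0.91929649²·(1 − 0.20502035)·264000/1511 = 117.3834.
Sum = 117.95588.
SE = √(117.95588) = 10.86.

10.86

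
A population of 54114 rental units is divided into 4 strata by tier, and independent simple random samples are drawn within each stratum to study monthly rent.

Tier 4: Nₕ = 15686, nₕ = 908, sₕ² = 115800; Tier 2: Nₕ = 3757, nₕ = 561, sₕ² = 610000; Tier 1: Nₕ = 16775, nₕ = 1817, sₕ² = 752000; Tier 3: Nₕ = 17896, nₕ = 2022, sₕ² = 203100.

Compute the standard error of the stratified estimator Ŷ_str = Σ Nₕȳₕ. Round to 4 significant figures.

Var(Ŷ_str) = Σₕ Nₕ²(1 − fₕ)sₕ²/nₕ.
Tier 4: 15686²·(1 − 908/15686)·115800/908 = 2.9563142 × 10^10.
Tier 2: 3757²·(1 − 561/3757)·610000/561 = 1.3056144 × 10^10.
Tier 1: 16775²·(1 − 1817/16775)·752000/1817 = 1.038482 × 10^11.
Tier 3: 17896²·(1 − 2022/17896)·203100/2022 = 2.8534556 × 10^10.
Sum = 1.7500204 × 10^11.
SE = √(1.7500204 × 10^11) = 418300.

418300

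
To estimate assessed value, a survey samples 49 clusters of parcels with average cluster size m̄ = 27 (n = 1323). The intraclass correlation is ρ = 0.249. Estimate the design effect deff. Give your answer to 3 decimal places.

deff = 1 + (27 − 1)·0.249 = 1 + 6.474 = 7.474.

7.474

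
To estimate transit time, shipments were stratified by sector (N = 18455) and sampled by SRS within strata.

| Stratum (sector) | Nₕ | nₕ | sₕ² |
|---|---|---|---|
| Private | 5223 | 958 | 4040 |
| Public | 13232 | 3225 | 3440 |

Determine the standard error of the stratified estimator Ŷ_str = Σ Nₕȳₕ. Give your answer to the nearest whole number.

Var(Ŷ_str) = Σₕ Nₕ²(1 − fₕ)sₕ²/nₕ.
Private: 5223²·(1 − 958/5223)·4040/958 = 9.3940943 × 10^7.
Public: 13232²·(1 − 3225/13232)·3440/3225 = 1.4124013 × 10^8.
Sum = 2.3518107 × 10^8.
SE = √(2.3518107 × 10^8) = 15336.

15336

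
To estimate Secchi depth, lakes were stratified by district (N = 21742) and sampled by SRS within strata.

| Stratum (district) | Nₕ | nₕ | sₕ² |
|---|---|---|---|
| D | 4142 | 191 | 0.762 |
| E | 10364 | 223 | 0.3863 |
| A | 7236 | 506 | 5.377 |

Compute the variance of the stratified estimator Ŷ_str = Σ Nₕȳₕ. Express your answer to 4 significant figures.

764800

Var(Ŷ_str) = Σₕ Nₕ²(1 − fₕ)sₕ²/nₕ.
D: 4142²·(1 − 191/4142)·0.762/191 = 65288.806.
E: 10364²·(1 − 223/10364)·0.3863/223 = 182065.66.
A: 7236²·(1 − 506/7236)·5.377/506 = 517491.41.
Sum = 764845.88.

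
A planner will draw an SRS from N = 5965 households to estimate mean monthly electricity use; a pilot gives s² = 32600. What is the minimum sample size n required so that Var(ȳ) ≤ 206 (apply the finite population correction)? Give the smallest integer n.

155

Without fpc, n₀ = s²/D = 32600/206 = 158.2524.
With fpc, (1 − n/N)·s²/n ≤ D requires n ≥ n₀/(1 + n₀/N) = 158.2524/(1 + 158.2524/5965) = 154.1624.
Rounding up, n = 155.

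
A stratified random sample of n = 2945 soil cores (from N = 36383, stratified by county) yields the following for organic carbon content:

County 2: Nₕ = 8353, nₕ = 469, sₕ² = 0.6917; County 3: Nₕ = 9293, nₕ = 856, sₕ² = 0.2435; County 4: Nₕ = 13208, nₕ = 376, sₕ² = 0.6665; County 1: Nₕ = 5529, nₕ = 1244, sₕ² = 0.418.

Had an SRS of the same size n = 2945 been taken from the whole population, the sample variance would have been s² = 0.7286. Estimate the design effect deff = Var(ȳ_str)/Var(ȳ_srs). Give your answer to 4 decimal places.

1.4214

Var(ȳ_str) = Σ Wₕ²(1−fₕ)sₕ²/nₕ with Wₕ = Nₕ/36383:
  County 2: (8353/36383)²·(1−469/8353)·0.6917/469 = 7.3373125 × 10^-5
  County 3: (9293/36383)²·(1−856/9293)·0.2435/856 = 1.6848924 × 10^-5
  County 4: (13208/36383)²·(1−376/13208)·0.6665/376 = 2.2695863 × 10^-4
  County 1: (5529/36383)²·(1−1244/5529)·0.418/1244 = 6.0139014 × 10^-6
  → Var(ȳ_str) = 3.2319458 × 10^-4.
Var(ȳ_srs) = (1 − 2945/36383)·0.7286/2945 = 2.2737654 × 10^-4.
deff = (3.2319458 × 10^-4) / (2.2737654 × 10^-4) = 1.4214.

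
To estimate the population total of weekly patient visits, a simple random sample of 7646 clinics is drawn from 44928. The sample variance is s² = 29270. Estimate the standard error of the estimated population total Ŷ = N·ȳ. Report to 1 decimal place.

80076.0

Var(Ŷ) = N²·Var(ȳ) = N²·(1 − n/N)·s²/n.
f = 7646/44928 = 0.17018340; Var(ȳ) = 0.82981660·29270/7646 = 3.1766586.
Var(Ŷ) = 44928² · 3.1766586 = 6.4121654 × 10^9.
SE(Ŷ) = √(6.4121654 × 10^9) = 80076.0.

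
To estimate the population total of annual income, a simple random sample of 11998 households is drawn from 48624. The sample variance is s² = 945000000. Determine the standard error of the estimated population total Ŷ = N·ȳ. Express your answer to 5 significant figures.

1.1844 × 10^7

Var(Ŷ) = N²·Var(ȳ) = N²·(1 − n/N)·s²/n.
f = 11998/48624 = 0.24675058; Var(ȳ) = 0.75324942·945000000/11998 = 59328.28.
Var(Ŷ) = 48624² · 59328.28 = 1.4026946 × 10^14.
SE(Ŷ) = √(1.4026946 × 10^14) = 1.1844 × 10^7.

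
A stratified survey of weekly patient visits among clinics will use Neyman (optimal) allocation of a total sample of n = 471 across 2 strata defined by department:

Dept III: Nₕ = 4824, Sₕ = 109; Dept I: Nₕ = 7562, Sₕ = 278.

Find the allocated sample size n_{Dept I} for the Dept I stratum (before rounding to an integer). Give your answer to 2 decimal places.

Neyman allocation: nₕ = n·NₕSₕ / Σⱼ NⱼSⱼ.
Σ NⱼSⱼ = 4824·109 + 7562·278 = 2.628052 × 10^6.
n_{Dept I} = 471·7562·278 / (2.628052 × 10^6) = 376.76.

376.76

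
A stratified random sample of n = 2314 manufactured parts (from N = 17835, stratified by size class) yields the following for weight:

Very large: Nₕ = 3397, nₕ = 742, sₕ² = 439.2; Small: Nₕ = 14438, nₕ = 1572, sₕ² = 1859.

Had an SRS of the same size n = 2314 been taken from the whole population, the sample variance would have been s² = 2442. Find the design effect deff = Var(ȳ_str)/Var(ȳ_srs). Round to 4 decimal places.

0.7702

Var(ȳ_str) = Σ Wₕ²(1−fₕ)sₕ²/nₕ with Wₕ = Nₕ/17835:
  Very large: (3397/17835)²·(1−742/3397)·439.2/742 = 0.016783103
  Small: (14438/17835)²·(1−1572/14438)·1859/1572 = 0.69060736
  → Var(ȳ_str) = 0.70739046.
Var(ȳ_srs) = (1 − 2314/17835)·2442/2314 = 0.91839369.
deff = 0.70739046 / 0.91839369 = 0.7702.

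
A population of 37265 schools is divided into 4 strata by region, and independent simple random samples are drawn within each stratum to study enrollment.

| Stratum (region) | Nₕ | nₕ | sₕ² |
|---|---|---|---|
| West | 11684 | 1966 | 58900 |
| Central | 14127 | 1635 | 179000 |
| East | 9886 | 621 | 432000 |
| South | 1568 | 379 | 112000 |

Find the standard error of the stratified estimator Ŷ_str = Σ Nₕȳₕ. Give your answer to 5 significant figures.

Var(Ŷ_str) = Σₕ Nₕ²(1 − fₕ)sₕ²/nₕ.
West: 11684²·(1 − 1966/11684)·58900/1966 = 3.401733 × 10^9.
Central: 14127²·(1 − 1635/14127)·179000/1635 = 1.9320448 × 10^10.
East: 9886²·(1 − 621/9886)·432000/621 = 6.3717419 × 10^10.
South: 1568²·(1 − 379/1568)·112000/379 = 5.5094307 × 10^8.
Sum = 8.6990543 × 10^10.
SE = √(8.6990543 × 10^10) = 294940.

294940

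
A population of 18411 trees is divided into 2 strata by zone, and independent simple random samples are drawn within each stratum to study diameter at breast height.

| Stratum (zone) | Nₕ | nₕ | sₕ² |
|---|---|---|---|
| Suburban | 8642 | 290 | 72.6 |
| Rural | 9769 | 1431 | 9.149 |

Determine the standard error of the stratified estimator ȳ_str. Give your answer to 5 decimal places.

Var(ȳ_str) = Σₕ Wₕ²(1 − fₕ)sₕ²/nₕ with Wₕ = Nₕ/N, N = 18411.
Suburban: Wₕ = 0.46939330; term = 0.46939330²·(1 − 0.03355705)·72.6/290 = 0.053307537.
Rural: Wₕ = 0.53060670; term = 0.53060670²·(1 − 0.14648378)·9.149/1431 = 0.0015363538.
Sum = 0.054843891.
SE = √(0.054843891) = 0.23419.

0.23419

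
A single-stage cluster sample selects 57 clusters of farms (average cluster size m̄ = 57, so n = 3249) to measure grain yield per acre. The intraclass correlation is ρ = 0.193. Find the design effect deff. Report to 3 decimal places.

deff = 1 + (57 − 1)·0.193 = 1 + 10.808 = 11.808.

11.808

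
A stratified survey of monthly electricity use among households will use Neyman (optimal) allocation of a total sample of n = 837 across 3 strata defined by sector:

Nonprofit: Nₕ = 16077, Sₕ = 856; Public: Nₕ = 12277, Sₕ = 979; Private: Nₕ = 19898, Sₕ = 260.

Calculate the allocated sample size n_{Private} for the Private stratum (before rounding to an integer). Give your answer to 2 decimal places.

Neyman allocation: nₕ = n·NₕSₕ / Σⱼ NⱼSⱼ.
Σ NⱼSⱼ = 16077·856 + 12277·979 + 19898·260 = 3.0954575 × 10^7.
n_{Private} = 837·19898·260 / (3.0954575 × 10^7) = 139.89.

139.89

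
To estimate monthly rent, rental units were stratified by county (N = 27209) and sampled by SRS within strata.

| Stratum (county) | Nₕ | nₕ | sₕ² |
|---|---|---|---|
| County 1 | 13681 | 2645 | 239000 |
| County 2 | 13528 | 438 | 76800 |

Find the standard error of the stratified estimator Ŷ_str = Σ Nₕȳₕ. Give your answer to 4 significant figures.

Var(Ŷ_str) = Σₕ Nₕ²(1 − fₕ)sₕ²/nₕ.
County 1: 13681²·(1 − 2645/13681)·239000/2645 = 1.3642745 × 10^10.
County 2: 13528²·(1 − 438/13528)·76800/438 = 3.104991 × 10^10.
Sum = 4.4692655 × 10^10.
SE = √(4.4692655 × 10^10) = 211400.

211400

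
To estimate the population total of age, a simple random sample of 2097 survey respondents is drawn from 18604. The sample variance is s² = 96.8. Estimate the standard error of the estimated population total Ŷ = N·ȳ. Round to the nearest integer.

Var(Ŷ) = N²·Var(ȳ) = N²·(1 − n/N)·s²/n.
f = 2097/18604 = 0.11271770; Var(ȳ) = 0.88728230·96.8/2097 = 0.040958001.
Var(Ŷ) = 18604² · 0.040958001 = 1.4175925 × 10^7.
SE(Ŷ) = √(1.4175925 × 10^7) = 3765.

3765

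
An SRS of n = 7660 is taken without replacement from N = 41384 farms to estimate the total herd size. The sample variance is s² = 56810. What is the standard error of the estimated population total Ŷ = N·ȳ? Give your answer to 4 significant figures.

Var(Ŷ) = N²·Var(ȳ) = N²·(1 − n/N)·s²/n.
f = 7660/41384 = 0.18509569; Var(ȳ) = 0.81490431·56810/7660 = 6.0436963.
Var(Ŷ) = 41384² · 6.0436963 = 1.0350649 × 10^10.
SE(Ŷ) = √(1.0350649 × 10^10) = 101700.

101700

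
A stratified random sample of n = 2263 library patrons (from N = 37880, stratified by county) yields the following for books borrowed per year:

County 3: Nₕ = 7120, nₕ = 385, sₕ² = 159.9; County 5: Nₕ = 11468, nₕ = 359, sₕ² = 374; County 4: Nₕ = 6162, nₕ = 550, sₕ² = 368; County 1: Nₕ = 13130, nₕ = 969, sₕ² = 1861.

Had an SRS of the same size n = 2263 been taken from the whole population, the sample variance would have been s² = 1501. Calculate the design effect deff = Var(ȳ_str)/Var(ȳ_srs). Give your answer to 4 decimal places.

0.5391

Var(ȳ_str) = Σ Wₕ²(1−fₕ)sₕ²/nₕ with Wₕ = Nₕ/37880:
  County 3: (7120/37880)²·(1−385/7120)·159.9/385 = 0.01387987
  County 5: (11468/37880)²·(1−359/11468)·374/359 = 0.092495342
  County 4: (6162/37880)²·(1−550/6162)·368/550 = 0.016125179
  County 1: (13130/37880)²·(1−969/13130)·1861/969 = 0.21371582
  → Var(ȳ_str) = 0.33621621.
Var(ȳ_srs) = (1 − 2263/37880)·1501/2263 = 0.6236537.
deff = 0.33621621 / 0.6236537 = 0.5391.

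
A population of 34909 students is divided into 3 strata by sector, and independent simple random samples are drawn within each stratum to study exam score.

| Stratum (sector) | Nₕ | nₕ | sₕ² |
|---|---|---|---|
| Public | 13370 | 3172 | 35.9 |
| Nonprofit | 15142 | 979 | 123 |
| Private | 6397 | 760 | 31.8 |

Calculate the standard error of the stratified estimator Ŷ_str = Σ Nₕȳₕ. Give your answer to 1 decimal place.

5476.9

Var(Ŷ_str) = Σₕ Nₕ²(1 − fₕ)sₕ²/nₕ.
Public: 13370²·(1 − 3172/13370)·35.9/3172 = 1.5431484 × 10^6.
Nonprofit: 15142²·(1 − 979/15142)·123/979 = 2.6943928 × 10^7.
Private: 6397²·(1 − 760/6397)·31.8/760 = 1.5088217 × 10^6.
Sum = 2.9995898 × 10^7.
SE = √(2.9995898 × 10^7) = 5476.9.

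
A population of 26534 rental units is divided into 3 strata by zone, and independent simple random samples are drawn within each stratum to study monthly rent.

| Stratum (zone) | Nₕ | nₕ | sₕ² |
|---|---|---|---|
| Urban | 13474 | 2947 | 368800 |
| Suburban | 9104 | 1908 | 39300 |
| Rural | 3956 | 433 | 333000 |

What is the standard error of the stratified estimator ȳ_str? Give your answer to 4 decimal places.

Var(ȳ_str) = Σₕ Wₕ²(1 − fₕ)sₕ²/nₕ with Wₕ = Nₕ/N, N = 26534.
Urban: Wₕ = 0.50780131; term = 0.50780131²·(1 − 0.21871753)·368800/2947 = 25.211953.
Suburban: Wₕ = 0.34310696; term = 0.34310696²·(1 − 0.20957821)·39300/1908 = 1.9166029.
Rural: Wₕ = 0.14909173; term = 0.14909173²·(1 − 0.10945399)·333000/433 = 15.223686.
Sum = 42.352242.
SE = √(42.352242) = 6.5079.

6.5079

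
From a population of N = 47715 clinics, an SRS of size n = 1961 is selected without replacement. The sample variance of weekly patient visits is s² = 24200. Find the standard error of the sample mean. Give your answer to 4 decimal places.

Under SRS without replacement, Var(ȳ) = (1 − f)·s²/n with f = n/N = 1961/47715 = 0.04109819.
Var(ȳ) = (1 − 0.04109819)·24200/1961 = 0.95890181·12.340643 = 11.833464.
SE(ȳ) = √(11.833464) = 3.4400.

3.4400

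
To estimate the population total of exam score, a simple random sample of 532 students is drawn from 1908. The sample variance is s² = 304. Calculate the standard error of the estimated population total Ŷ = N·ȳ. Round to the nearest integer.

1225

Var(Ŷ) = N²·Var(ȳ) = N²·(1 − n/N)·s²/n.
f = 532/1908 = 0.27882600; Var(ȳ) = 0.72117400·304/532 = 0.41209943.
Var(Ŷ) = 1908² · 0.41209943 = 1.5002331 × 10^6.
SE(Ŷ) = √(1.5002331 × 10^6) = 1225.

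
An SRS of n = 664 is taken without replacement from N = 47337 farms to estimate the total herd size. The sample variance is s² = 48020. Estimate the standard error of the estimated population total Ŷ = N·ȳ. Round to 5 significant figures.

399720

Var(Ŷ) = N²·Var(ȳ) = N²·(1 − n/N)·s²/n.
f = 664/47337 = 0.01402708; Var(ȳ) = 0.98597292·48020/664 = 71.304849.
Var(Ŷ) = 47337² · 71.304849 = 1.597793 × 10^11.
SE(Ŷ) = √(1.597793 × 10^11) = 399720.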